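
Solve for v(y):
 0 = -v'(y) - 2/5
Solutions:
 v(y) = C1 - 2*y/5


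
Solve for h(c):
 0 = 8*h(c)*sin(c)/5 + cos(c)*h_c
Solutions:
 h(c) = C1*cos(c)^(8/5)


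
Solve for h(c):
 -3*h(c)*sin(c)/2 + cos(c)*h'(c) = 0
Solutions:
 h(c) = C1/cos(c)^(3/2)


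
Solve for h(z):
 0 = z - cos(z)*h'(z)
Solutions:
 h(z) = C1 + Integral(z/cos(z), z)


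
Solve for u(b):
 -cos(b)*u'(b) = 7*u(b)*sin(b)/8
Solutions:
 u(b) = C1*cos(b)^(7/8)


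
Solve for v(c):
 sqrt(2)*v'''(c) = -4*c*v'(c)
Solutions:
 v(c) = C1 + Integral(C2*airyai(-sqrt(2)*c) + C3*airybi(-sqrt(2)*c), c)


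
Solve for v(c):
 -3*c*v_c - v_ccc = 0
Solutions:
 v(c) = C1 + Integral(C2*airyai(-3^(1/3)*c) + C3*airybi(-3^(1/3)*c), c)


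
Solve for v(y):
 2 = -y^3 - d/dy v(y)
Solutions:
 v(y) = C1 - y^4/4 - 2*y


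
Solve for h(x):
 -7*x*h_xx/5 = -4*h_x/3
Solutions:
 h(x) = C1 + C2*x^(41/21)


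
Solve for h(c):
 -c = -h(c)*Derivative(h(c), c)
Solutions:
 h(c) = -sqrt(C1 + c^2)
 h(c) = sqrt(C1 + c^2)


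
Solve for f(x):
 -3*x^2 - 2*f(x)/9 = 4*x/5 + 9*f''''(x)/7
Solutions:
 f(x) = -27*x^2/2 - 18*x/5 + (C1*sin(2^(3/4)*7^(1/4)*x/6) + C2*cos(2^(3/4)*7^(1/4)*x/6))*exp(-2^(3/4)*7^(1/4)*x/6) + (C3*sin(2^(3/4)*7^(1/4)*x/6) + C4*cos(2^(3/4)*7^(1/4)*x/6))*exp(2^(3/4)*7^(1/4)*x/6)


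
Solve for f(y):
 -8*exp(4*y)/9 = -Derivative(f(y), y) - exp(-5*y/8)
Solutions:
 f(y) = C1 + 2*exp(4*y)/9 + 8*exp(-5*y/8)/5


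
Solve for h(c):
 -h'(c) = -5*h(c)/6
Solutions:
 h(c) = C1*exp(5*c/6)


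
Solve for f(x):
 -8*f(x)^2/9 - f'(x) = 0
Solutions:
 f(x) = 9/(C1 + 8*x)


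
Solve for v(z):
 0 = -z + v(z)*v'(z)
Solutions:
 v(z) = -sqrt(C1 + z^2)
 v(z) = sqrt(C1 + z^2)


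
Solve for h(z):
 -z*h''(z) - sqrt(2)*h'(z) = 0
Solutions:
 h(z) = C1 + C2*z^(1 - sqrt(2))


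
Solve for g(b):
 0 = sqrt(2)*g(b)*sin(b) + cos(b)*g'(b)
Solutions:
 g(b) = C1*cos(b)^(sqrt(2))


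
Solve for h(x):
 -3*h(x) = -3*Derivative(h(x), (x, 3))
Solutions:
 h(x) = C3*exp(x) + (C1*sin(sqrt(3)*x/2) + C2*cos(sqrt(3)*x/2))*exp(-x/2)


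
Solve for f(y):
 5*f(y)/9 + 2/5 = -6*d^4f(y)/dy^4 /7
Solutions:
 f(y) = (C1*sin(210^(1/4)*y/6) + C2*cos(210^(1/4)*y/6))*exp(-210^(1/4)*y/6) + (C3*sin(210^(1/4)*y/6) + C4*cos(210^(1/4)*y/6))*exp(210^(1/4)*y/6) - 18/25


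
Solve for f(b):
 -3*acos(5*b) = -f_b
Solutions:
 f(b) = C1 + 3*b*acos(5*b) - 3*sqrt(1 - 25*b^2)/5


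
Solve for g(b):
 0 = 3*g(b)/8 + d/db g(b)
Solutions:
 g(b) = C1*exp(-3*b/8)


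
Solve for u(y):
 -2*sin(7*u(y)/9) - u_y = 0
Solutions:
 2*y + 9*log(cos(7*u(y)/9) - 1)/14 - 9*log(cos(7*u(y)/9) + 1)/14 = C1


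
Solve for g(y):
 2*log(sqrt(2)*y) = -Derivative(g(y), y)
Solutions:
 g(y) = C1 - 2*y*log(y) - y*log(2) + 2*y


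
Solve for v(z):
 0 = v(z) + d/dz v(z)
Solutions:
 v(z) = C1*exp(-z)


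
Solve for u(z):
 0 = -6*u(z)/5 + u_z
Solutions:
 u(z) = C1*exp(6*z/5)


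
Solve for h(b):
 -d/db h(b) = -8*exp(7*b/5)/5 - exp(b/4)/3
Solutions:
 h(b) = C1 + 8*exp(7*b/5)/7 + 4*exp(b/4)/3


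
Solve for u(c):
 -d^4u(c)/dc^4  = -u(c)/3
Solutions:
 u(c) = C1*exp(-3^(3/4)*c/3) + C2*exp(3^(3/4)*c/3) + C3*sin(3^(3/4)*c/3) + C4*cos(3^(3/4)*c/3)


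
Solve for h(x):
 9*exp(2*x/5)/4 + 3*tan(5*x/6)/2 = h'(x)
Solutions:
 h(x) = C1 + 45*exp(2*x/5)/8 - 9*log(cos(5*x/6))/5


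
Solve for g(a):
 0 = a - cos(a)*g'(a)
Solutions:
 g(a) = C1 + Integral(a/cos(a), a)


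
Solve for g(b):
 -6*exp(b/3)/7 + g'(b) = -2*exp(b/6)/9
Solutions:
 g(b) = C1 - 4*exp(b/6)/3 + 18*exp(b/3)/7


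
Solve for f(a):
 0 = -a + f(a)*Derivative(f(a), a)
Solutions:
 f(a) = -sqrt(C1 + a^2)
 f(a) = sqrt(C1 + a^2)


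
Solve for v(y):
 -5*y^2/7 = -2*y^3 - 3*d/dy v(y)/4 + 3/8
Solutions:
 v(y) = C1 - 2*y^4/3 + 20*y^3/63 + y/2


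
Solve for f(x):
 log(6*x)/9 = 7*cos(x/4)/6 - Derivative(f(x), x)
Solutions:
 f(x) = C1 - x*log(x)/9 - x*log(6)/9 + x/9 + 14*sin(x/4)/3


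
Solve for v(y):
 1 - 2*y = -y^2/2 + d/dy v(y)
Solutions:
 v(y) = C1 + y^3/6 - y^2 + y


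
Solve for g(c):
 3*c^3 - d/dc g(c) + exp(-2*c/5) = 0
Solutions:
 g(c) = C1 + 3*c^4/4 - 5*exp(-2*c/5)/2


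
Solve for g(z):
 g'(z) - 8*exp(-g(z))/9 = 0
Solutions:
 g(z) = log(C1 + 8*z/9)


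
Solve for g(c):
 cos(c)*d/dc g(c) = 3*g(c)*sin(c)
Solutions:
 g(c) = C1/cos(c)^3


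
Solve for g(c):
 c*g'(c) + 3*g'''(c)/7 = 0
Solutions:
 g(c) = C1 + Integral(C2*airyai(-3^(2/3)*7^(1/3)*c/3) + C3*airybi(-3^(2/3)*7^(1/3)*c/3), c)


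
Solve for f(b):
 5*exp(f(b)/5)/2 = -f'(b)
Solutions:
 f(b) = 5*log(1/(C1 + 5*b)) + 5*log(10)


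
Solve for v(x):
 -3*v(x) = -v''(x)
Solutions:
 v(x) = C1*exp(-sqrt(3)*x) + C2*exp(sqrt(3)*x)


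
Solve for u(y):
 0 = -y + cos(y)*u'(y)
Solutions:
 u(y) = C1 + Integral(y/cos(y), y)


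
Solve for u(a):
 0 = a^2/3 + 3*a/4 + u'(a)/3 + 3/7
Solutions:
 u(a) = C1 - a^3/3 - 9*a^2/8 - 9*a/7


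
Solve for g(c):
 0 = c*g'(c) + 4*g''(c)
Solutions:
 g(c) = C1 + C2*erf(sqrt(2)*c/4)


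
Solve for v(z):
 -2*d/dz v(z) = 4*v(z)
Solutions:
 v(z) = C1*exp(-2*z)


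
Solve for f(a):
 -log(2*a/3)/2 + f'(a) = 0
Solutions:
 f(a) = C1 + a*log(a)/2 - a*log(3)/2 - a/2 + a*log(2)/2


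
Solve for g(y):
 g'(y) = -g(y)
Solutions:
 g(y) = C1*exp(-y)


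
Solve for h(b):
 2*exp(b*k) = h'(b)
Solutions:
 h(b) = C1 + 2*exp(b*k)/k


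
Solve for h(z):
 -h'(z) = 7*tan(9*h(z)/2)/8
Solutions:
 h(z) = -2*asin(C1*exp(-63*z/16))/9 + 2*pi/9
 h(z) = 2*asin(C1*exp(-63*z/16))/9


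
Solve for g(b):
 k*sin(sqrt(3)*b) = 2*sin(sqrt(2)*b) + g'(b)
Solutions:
 g(b) = C1 - sqrt(3)*k*cos(sqrt(3)*b)/3 + sqrt(2)*cos(sqrt(2)*b)


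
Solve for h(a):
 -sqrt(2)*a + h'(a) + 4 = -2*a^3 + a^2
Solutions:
 h(a) = C1 - a^4/2 + a^3/3 + sqrt(2)*a^2/2 - 4*a


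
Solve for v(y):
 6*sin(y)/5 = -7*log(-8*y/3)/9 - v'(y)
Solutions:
 v(y) = C1 - 7*y*log(-y)/9 - 7*y*log(2)/3 + 7*y/9 + 7*y*log(3)/9 + 6*cos(y)/5


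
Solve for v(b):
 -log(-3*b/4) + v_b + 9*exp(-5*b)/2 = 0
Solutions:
 v(b) = C1 + b*log(-b) + b*(-2*log(2) - 1 + log(3)) + 9*exp(-5*b)/10


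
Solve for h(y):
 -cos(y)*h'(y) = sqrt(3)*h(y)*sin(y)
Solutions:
 h(y) = C1*cos(y)^(sqrt(3))


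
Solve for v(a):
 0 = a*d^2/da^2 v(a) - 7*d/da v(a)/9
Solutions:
 v(a) = C1 + C2*a^(16/9)


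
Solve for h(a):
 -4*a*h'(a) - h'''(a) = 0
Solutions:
 h(a) = C1 + Integral(C2*airyai(-2^(2/3)*a) + C3*airybi(-2^(2/3)*a), a)


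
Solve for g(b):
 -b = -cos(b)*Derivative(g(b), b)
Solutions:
 g(b) = C1 + Integral(b/cos(b), b)


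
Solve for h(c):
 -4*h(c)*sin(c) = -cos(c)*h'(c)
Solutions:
 h(c) = C1/cos(c)^4


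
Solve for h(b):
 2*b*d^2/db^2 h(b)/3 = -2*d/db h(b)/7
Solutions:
 h(b) = C1 + C2*b^(4/7)


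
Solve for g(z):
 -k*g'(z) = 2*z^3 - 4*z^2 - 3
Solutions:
 g(z) = C1 - z^4/(2*k) + 4*z^3/(3*k) + 3*z/k


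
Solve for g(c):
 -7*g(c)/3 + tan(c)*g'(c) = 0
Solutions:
 g(c) = C1*sin(c)^(7/3)


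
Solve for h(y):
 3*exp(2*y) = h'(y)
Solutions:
 h(y) = C1 + 3*exp(2*y)/2


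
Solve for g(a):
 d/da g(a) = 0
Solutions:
 g(a) = C1


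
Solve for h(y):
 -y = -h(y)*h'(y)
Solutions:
 h(y) = -sqrt(C1 + y^2)
 h(y) = sqrt(C1 + y^2)


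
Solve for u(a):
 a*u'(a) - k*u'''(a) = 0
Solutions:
 u(a) = C1 + Integral(C2*airyai(a*(1/k)^(1/3)) + C3*airybi(a*(1/k)^(1/3)), a)


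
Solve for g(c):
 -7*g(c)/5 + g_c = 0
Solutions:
 g(c) = C1*exp(7*c/5)


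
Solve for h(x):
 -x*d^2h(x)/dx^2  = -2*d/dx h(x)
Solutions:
 h(x) = C1 + C2*x^3


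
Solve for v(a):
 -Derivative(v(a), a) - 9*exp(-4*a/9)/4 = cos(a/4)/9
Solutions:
 v(a) = C1 - 4*sin(a/4)/9 + 81*exp(-4*a/9)/16


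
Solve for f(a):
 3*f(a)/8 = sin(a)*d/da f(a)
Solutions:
 f(a) = C1*(cos(a) - 1)^(3/16)/(cos(a) + 1)^(3/16)


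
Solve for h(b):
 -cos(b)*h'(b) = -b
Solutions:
 h(b) = C1 + Integral(b/cos(b), b)


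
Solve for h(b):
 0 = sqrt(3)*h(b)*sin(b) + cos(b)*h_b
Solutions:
 h(b) = C1*cos(b)^(sqrt(3))


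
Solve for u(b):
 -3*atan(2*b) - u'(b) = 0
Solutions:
 u(b) = C1 - 3*b*atan(2*b) + 3*log(4*b^2 + 1)/4


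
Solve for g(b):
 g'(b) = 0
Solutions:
 g(b) = C1


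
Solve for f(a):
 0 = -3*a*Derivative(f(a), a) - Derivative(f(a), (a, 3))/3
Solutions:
 f(a) = C1 + Integral(C2*airyai(-3^(2/3)*a) + C3*airybi(-3^(2/3)*a), a)


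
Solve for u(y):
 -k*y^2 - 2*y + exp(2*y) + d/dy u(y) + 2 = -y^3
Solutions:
 u(y) = C1 + k*y^3/3 - y^4/4 + y^2 - 2*y - exp(2*y)/2


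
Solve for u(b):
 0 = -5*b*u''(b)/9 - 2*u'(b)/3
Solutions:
 u(b) = C1 + C2/b^(1/5)


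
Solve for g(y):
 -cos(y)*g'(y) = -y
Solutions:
 g(y) = C1 + Integral(y/cos(y), y)


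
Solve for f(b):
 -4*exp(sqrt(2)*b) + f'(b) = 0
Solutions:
 f(b) = C1 + 2*sqrt(2)*exp(sqrt(2)*b)


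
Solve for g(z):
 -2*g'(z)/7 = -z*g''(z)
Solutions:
 g(z) = C1 + C2*z^(9/7)


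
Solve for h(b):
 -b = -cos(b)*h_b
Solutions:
 h(b) = C1 + Integral(b/cos(b), b)


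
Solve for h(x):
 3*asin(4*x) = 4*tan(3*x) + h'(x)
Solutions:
 h(x) = C1 + 3*x*asin(4*x) + 3*sqrt(1 - 16*x^2)/4 + 4*log(cos(3*x))/3


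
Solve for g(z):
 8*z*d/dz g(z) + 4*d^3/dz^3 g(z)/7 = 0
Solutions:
 g(z) = C1 + Integral(C2*airyai(-14^(1/3)*z) + C3*airybi(-14^(1/3)*z), z)


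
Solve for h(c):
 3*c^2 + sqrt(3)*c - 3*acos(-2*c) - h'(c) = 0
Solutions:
 h(c) = C1 + c^3 + sqrt(3)*c^2/2 - 3*c*acos(-2*c) - 3*sqrt(1 - 4*c^2)/2


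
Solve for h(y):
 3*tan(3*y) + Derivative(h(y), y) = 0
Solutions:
 h(y) = C1 + log(cos(3*y))


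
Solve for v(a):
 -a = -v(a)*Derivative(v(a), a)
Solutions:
 v(a) = -sqrt(C1 + a^2)
 v(a) = sqrt(C1 + a^2)


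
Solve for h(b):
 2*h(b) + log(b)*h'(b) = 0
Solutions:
 h(b) = C1*exp(-2*li(b))


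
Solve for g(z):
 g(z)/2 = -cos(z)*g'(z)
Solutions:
 g(z) = C1*(sin(z) - 1)^(1/4)/(sin(z) + 1)^(1/4)


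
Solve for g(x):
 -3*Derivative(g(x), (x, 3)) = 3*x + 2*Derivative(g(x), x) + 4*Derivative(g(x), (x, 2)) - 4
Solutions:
 g(x) = C1 - 3*x^2/4 + 5*x + (C2*sin(sqrt(2)*x/3) + C3*cos(sqrt(2)*x/3))*exp(-2*x/3)


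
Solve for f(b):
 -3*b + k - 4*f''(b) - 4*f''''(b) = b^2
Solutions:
 f(b) = C1 + C2*b + C3*sin(b) + C4*cos(b) - b^4/48 - b^3/8 + b^2*(k + 2)/8


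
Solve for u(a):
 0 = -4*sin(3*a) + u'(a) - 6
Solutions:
 u(a) = C1 + 6*a - 4*cos(3*a)/3


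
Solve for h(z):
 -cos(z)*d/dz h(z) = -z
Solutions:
 h(z) = C1 + Integral(z/cos(z), z)


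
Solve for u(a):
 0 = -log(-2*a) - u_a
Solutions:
 u(a) = C1 - a*log(-a) + a*(1 - log(2))


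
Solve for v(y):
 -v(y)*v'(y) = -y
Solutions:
 v(y) = -sqrt(C1 + y^2)
 v(y) = sqrt(C1 + y^2)


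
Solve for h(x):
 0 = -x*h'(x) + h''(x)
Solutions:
 h(x) = C1 + C2*erfi(sqrt(2)*x/2)


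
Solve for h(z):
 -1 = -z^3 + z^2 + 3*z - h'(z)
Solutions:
 h(z) = C1 - z^4/4 + z^3/3 + 3*z^2/2 + z


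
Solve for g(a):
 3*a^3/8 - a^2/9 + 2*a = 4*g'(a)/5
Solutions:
 g(a) = C1 + 15*a^4/128 - 5*a^3/108 + 5*a^2/4


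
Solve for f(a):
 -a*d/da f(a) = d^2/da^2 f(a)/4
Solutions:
 f(a) = C1 + C2*erf(sqrt(2)*a)


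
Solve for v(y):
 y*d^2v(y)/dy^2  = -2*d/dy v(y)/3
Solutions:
 v(y) = C1 + C2*y^(1/3)


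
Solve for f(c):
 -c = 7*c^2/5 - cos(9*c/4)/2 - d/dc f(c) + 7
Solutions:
 f(c) = C1 + 7*c^3/15 + c^2/2 + 7*c - 2*sin(9*c/4)/9


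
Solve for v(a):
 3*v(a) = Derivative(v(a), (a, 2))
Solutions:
 v(a) = C1*exp(-sqrt(3)*a) + C2*exp(sqrt(3)*a)


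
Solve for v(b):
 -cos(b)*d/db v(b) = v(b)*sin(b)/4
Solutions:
 v(b) = C1*cos(b)^(1/4)


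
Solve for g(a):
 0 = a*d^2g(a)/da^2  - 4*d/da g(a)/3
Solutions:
 g(a) = C1 + C2*a^(7/3)


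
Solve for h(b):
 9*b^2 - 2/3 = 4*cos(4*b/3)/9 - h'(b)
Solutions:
 h(b) = C1 - 3*b^3 + 2*b/3 + sin(4*b/3)/3


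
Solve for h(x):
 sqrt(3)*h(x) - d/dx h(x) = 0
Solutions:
 h(x) = C1*exp(sqrt(3)*x)


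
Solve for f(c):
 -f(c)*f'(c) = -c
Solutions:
 f(c) = -sqrt(C1 + c^2)
 f(c) = sqrt(C1 + c^2)


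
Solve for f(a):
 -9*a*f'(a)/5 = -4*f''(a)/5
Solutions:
 f(a) = C1 + C2*erfi(3*sqrt(2)*a/4)


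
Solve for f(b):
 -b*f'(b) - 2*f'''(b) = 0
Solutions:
 f(b) = C1 + Integral(C2*airyai(-2^(2/3)*b/2) + C3*airybi(-2^(2/3)*b/2), b)


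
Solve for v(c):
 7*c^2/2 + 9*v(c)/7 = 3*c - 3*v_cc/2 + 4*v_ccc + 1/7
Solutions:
 v(c) = C1*exp(c*(-7^(2/3)*(24*sqrt(590) + 583)^(1/3) - 7*7^(1/3)/(24*sqrt(590) + 583)^(1/3) + 14)/112)*sin(sqrt(3)*7^(1/3)*c*(-7^(1/3)*(24*sqrt(590) + 583)^(1/3) + 7/(24*sqrt(590) + 583)^(1/3))/112) + C2*exp(c*(-7^(2/3)*(24*sqrt(590) + 583)^(1/3) - 7*7^(1/3)/(24*sqrt(590) + 583)^(1/3) + 14)/112)*cos(sqrt(3)*7^(1/3)*c*(-7^(1/3)*(24*sqrt(590) + 583)^(1/3) + 7/(24*sqrt(590) + 583)^(1/3))/112) + C3*exp(c*(7*7^(1/3)/(24*sqrt(590) + 583)^(1/3) + 7 + 7^(2/3)*(24*sqrt(590) + 583)^(1/3))/56) - 49*c^2/18 + 7*c/3 + 349/54


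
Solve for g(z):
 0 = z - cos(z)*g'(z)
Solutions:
 g(z) = C1 + Integral(z/cos(z), z)


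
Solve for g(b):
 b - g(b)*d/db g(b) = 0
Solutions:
 g(b) = -sqrt(C1 + b^2)
 g(b) = sqrt(C1 + b^2)


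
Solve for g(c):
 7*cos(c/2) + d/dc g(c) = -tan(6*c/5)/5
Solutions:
 g(c) = C1 + log(cos(6*c/5))/6 - 14*sin(c/2)


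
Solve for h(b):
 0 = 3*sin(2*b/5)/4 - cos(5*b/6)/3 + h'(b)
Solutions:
 h(b) = C1 + 2*sin(5*b/6)/5 + 15*cos(2*b/5)/8


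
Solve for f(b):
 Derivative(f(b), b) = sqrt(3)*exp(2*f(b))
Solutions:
 f(b) = log(-sqrt(-1/(C1 + sqrt(3)*b))) - log(2)/2
 f(b) = log(-1/(C1 + sqrt(3)*b))/2 - log(2)/2


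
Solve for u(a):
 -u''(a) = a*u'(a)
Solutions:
 u(a) = C1 + C2*erf(sqrt(2)*a/2)


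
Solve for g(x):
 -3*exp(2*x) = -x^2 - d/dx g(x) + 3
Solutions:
 g(x) = C1 - x^3/3 + 3*x + 3*exp(2*x)/2


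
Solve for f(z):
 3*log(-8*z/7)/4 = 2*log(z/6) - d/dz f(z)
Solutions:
 f(z) = C1 + 5*z*log(z)/4 + z*(-log(288) - 5/4 + 3*log(14)/4 - 3*I*pi/4)


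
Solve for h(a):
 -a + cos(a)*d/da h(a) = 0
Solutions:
 h(a) = C1 + Integral(a/cos(a), a)


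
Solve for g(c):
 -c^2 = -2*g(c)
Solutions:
 g(c) = c^2/2


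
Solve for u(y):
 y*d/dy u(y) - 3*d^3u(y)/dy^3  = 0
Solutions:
 u(y) = C1 + Integral(C2*airyai(3^(2/3)*y/3) + C3*airybi(3^(2/3)*y/3), y)


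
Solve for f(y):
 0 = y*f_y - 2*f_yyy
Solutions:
 f(y) = C1 + Integral(C2*airyai(2^(2/3)*y/2) + C3*airybi(2^(2/3)*y/2), y)


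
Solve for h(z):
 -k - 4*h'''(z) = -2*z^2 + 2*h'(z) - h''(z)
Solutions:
 h(z) = C1 - k*z/2 + z^3/3 + z^2/2 - 7*z/2 + (C2*sin(sqrt(31)*z/8) + C3*cos(sqrt(31)*z/8))*exp(z/8)


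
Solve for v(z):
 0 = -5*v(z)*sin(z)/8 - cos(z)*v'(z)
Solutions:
 v(z) = C1*cos(z)^(5/8)


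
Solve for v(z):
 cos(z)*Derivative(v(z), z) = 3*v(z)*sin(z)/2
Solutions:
 v(z) = C1/cos(z)^(3/2)


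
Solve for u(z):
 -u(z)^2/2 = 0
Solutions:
 u(z) = 0


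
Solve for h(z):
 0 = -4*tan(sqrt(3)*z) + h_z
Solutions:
 h(z) = C1 - 4*sqrt(3)*log(cos(sqrt(3)*z))/3


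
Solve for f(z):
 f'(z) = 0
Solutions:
 f(z) = C1


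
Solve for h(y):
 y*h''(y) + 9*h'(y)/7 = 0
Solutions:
 h(y) = C1 + C2/y^(2/7)


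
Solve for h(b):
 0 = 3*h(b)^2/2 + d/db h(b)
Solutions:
 h(b) = 2/(C1 + 3*b)


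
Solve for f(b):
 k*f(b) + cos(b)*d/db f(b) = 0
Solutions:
 f(b) = C1*exp(k*(log(sin(b) - 1) - log(sin(b) + 1))/2)


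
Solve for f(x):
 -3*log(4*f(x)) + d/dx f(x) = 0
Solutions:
 -Integral(1/(log(_y) + 2*log(2)), (_y, f(x)))/3 = C1 - x


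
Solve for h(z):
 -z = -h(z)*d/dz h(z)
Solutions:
 h(z) = -sqrt(C1 + z^2)
 h(z) = sqrt(C1 + z^2)


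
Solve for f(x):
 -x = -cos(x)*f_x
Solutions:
 f(x) = C1 + Integral(x/cos(x), x)


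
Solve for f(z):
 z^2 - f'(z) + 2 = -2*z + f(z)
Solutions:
 f(z) = C1*exp(-z) + z^2 + 2


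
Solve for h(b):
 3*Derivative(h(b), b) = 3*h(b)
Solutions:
 h(b) = C1*exp(b)


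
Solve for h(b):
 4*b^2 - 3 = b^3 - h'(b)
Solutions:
 h(b) = C1 + b^4/4 - 4*b^3/3 + 3*b


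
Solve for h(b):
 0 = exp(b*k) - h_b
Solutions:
 h(b) = C1 + exp(b*k)/k


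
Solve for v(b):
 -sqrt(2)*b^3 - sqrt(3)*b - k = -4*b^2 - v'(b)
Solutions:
 v(b) = C1 + sqrt(2)*b^4/4 - 4*b^3/3 + sqrt(3)*b^2/2 + b*k


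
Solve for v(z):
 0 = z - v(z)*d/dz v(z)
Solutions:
 v(z) = -sqrt(C1 + z^2)
 v(z) = sqrt(C1 + z^2)


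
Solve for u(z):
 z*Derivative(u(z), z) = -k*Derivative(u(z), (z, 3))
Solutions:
 u(z) = C1 + Integral(C2*airyai(z*(-1/k)^(1/3)) + C3*airybi(z*(-1/k)^(1/3)), z)


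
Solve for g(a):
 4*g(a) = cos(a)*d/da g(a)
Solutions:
 g(a) = C1*(sin(a)^2 + 2*sin(a) + 1)/(sin(a)^2 - 2*sin(a) + 1)


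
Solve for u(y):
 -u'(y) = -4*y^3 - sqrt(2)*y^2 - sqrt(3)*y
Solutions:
 u(y) = C1 + y^4 + sqrt(2)*y^3/3 + sqrt(3)*y^2/2


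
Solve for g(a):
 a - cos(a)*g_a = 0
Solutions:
 g(a) = C1 + Integral(a/cos(a), a)


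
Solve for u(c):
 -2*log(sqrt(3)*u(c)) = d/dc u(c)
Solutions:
 Integral(1/(2*log(_y) + log(3)), (_y, u(c))) = C1 - c


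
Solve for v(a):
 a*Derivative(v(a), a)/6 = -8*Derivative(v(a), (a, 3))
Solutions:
 v(a) = C1 + Integral(C2*airyai(-6^(2/3)*a/12) + C3*airybi(-6^(2/3)*a/12), a)


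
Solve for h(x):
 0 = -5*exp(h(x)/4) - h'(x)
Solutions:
 h(x) = 4*log(1/(C1 + 5*x)) + 8*log(2)


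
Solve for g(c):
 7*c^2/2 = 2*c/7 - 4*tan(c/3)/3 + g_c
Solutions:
 g(c) = C1 + 7*c^3/6 - c^2/7 - 4*log(cos(c/3))


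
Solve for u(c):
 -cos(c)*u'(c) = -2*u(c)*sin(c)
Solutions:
 u(c) = C1/cos(c)^2


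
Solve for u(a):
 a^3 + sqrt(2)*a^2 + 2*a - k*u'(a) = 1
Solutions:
 u(a) = C1 + a^4/(4*k) + sqrt(2)*a^3/(3*k) + a^2/k - a/k


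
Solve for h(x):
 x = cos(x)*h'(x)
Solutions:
 h(x) = C1 + Integral(x/cos(x), x)


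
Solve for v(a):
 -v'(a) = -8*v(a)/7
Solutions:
 v(a) = C1*exp(8*a/7)


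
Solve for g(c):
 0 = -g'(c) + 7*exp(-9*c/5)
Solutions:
 g(c) = C1 - 35*exp(-9*c/5)/9


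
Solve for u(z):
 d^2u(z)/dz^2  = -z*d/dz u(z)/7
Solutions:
 u(z) = C1 + C2*erf(sqrt(14)*z/14)


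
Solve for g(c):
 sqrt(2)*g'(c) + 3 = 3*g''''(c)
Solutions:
 g(c) = C1 + C4*exp(2^(1/6)*3^(2/3)*c/3) - 3*sqrt(2)*c/2 + (C2*sin(6^(1/6)*c/2) + C3*cos(6^(1/6)*c/2))*exp(-2^(1/6)*3^(2/3)*c/6)


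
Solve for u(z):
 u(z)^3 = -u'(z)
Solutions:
 u(z) = -sqrt(2)*sqrt(-1/(C1 - z))/2
 u(z) = sqrt(2)*sqrt(-1/(C1 - z))/2


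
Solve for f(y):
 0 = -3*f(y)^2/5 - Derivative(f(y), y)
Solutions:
 f(y) = 5/(C1 + 3*y)


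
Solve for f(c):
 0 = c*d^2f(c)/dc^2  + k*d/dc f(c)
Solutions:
 f(c) = C1 + c^(1 - re(k))*(C2*sin(log(c)*Abs(im(k))) + C3*cos(log(c)*im(k)))


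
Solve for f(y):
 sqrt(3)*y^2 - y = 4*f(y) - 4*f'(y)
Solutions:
 f(y) = C1*exp(y) + sqrt(3)*y^2/4 - y/4 + sqrt(3)*y/2 - 1/4 + sqrt(3)/2


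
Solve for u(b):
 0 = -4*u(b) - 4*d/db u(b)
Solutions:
 u(b) = C1*exp(-b)


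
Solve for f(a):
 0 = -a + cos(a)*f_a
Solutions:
 f(a) = C1 + Integral(a/cos(a), a)


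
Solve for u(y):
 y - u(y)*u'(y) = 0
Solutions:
 u(y) = -sqrt(C1 + y^2)
 u(y) = sqrt(C1 + y^2)


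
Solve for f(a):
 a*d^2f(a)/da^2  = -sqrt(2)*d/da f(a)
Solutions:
 f(a) = C1 + C2*a^(1 - sqrt(2))


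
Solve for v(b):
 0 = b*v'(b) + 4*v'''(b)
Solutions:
 v(b) = C1 + Integral(C2*airyai(-2^(1/3)*b/2) + C3*airybi(-2^(1/3)*b/2), b)


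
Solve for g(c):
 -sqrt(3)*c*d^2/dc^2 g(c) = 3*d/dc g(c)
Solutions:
 g(c) = C1 + C2*c^(1 - sqrt(3))


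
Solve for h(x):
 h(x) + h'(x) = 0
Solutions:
 h(x) = C1*exp(-x)


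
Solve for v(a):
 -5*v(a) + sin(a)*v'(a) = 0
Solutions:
 v(a) = C1*sqrt(cos(a) - 1)*(cos(a)^2 - 2*cos(a) + 1)/(sqrt(cos(a) + 1)*(cos(a)^2 + 2*cos(a) + 1))


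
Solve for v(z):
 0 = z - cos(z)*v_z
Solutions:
 v(z) = C1 + Integral(z/cos(z), z)


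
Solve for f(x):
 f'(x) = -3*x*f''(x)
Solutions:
 f(x) = C1 + C2*x^(2/3)


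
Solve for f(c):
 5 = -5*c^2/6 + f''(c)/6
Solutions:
 f(c) = C1 + C2*c + 5*c^4/12 + 15*c^2


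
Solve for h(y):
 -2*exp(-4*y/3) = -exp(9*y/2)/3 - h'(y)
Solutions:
 h(y) = C1 - 2*exp(9*y/2)/27 - 3*exp(-4*y/3)/2


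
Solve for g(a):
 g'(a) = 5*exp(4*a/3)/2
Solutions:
 g(a) = C1 + 15*exp(4*a/3)/8


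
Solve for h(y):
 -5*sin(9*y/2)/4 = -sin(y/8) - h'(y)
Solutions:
 h(y) = C1 + 8*cos(y/8) - 5*cos(9*y/2)/18


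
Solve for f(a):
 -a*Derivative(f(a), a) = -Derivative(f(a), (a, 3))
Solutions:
 f(a) = C1 + Integral(C2*airyai(a) + C3*airybi(a), a)


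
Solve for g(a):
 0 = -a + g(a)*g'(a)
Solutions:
 g(a) = -sqrt(C1 + a^2)
 g(a) = sqrt(C1 + a^2)


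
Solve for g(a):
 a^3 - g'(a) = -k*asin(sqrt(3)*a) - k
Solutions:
 g(a) = C1 + a^4/4 + a*k + k*(a*asin(sqrt(3)*a) + sqrt(3)*sqrt(1 - 3*a^2)/3)


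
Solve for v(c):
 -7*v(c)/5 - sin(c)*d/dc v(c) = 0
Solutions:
 v(c) = C1*(cos(c) + 1)^(7/10)/(cos(c) - 1)^(7/10)


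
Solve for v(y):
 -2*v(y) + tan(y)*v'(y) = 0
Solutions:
 v(y) = C1*sin(y)^2


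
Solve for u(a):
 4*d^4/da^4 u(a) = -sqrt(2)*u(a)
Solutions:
 u(a) = (C1*sin(2^(1/8)*a/2) + C2*cos(2^(1/8)*a/2))*exp(-2^(1/8)*a/2) + (C3*sin(2^(1/8)*a/2) + C4*cos(2^(1/8)*a/2))*exp(2^(1/8)*a/2)


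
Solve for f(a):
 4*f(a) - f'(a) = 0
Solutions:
 f(a) = C1*exp(4*a)


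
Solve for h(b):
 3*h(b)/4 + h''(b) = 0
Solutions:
 h(b) = C1*sin(sqrt(3)*b/2) + C2*cos(sqrt(3)*b/2)


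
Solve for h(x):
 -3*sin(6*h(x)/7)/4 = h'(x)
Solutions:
 3*x/4 + 7*log(cos(6*h(x)/7) - 1)/12 - 7*log(cos(6*h(x)/7) + 1)/12 = C1


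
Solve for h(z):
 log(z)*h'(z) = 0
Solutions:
 h(z) = C1


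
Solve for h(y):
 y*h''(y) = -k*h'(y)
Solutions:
 h(y) = C1 + y^(1 - re(k))*(C2*sin(log(y)*Abs(im(k))) + C3*cos(log(y)*im(k)))


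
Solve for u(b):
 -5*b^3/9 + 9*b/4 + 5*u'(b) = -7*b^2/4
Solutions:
 u(b) = C1 + b^4/36 - 7*b^3/60 - 9*b^2/40


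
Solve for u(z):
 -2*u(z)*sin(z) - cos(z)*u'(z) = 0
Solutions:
 u(z) = C1*cos(z)^2


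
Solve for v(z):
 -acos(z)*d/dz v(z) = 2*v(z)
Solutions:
 v(z) = C1*exp(-2*Integral(1/acos(z), z))


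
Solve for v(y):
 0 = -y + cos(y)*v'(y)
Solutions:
 v(y) = C1 + Integral(y/cos(y), y)


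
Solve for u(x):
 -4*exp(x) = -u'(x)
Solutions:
 u(x) = C1 + 4*exp(x)


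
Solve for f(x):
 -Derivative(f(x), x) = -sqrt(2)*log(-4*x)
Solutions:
 f(x) = C1 + sqrt(2)*x*log(-x) + sqrt(2)*x*(-1 + 2*log(2))


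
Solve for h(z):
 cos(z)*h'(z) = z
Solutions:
 h(z) = C1 + Integral(z/cos(z), z)


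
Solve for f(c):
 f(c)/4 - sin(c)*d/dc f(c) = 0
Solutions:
 f(c) = C1*(cos(c) - 1)^(1/8)/(cos(c) + 1)^(1/8)


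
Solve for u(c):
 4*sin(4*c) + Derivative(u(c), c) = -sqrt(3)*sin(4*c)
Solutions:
 u(c) = C1 + sqrt(3)*cos(4*c)/4 + cos(4*c)


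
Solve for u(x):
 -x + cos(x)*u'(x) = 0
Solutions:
 u(x) = C1 + Integral(x/cos(x), x)


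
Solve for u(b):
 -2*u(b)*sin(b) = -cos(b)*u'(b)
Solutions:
 u(b) = C1/cos(b)^2


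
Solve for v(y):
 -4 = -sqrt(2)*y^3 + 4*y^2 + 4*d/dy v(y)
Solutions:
 v(y) = C1 + sqrt(2)*y^4/16 - y^3/3 - y


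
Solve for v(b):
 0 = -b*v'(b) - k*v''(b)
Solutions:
 v(b) = C1 + C2*sqrt(k)*erf(sqrt(2)*b*sqrt(1/k)/2)


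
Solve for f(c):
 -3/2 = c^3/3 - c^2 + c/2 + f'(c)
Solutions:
 f(c) = C1 - c^4/12 + c^3/3 - c^2/4 - 3*c/2


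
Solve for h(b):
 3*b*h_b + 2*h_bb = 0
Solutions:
 h(b) = C1 + C2*erf(sqrt(3)*b/2)


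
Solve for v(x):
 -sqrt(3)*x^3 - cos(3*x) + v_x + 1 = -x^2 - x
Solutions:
 v(x) = C1 + sqrt(3)*x^4/4 - x^3/3 - x^2/2 - x + sin(3*x)/3


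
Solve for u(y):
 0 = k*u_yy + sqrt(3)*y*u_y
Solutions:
 u(y) = C1 + C2*sqrt(k)*erf(sqrt(2)*3^(1/4)*y*sqrt(1/k)/2)


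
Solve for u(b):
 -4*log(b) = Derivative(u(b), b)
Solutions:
 u(b) = C1 - 4*b*log(b) + 4*b


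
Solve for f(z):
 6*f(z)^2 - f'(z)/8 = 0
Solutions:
 f(z) = -1/(C1 + 48*z)


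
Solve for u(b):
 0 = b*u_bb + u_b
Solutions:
 u(b) = C1 + C2*log(b)


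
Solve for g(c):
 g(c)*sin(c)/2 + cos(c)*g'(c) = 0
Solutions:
 g(c) = C1*sqrt(cos(c))


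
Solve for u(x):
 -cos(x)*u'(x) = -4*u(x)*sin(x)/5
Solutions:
 u(x) = C1/cos(x)^(4/5)


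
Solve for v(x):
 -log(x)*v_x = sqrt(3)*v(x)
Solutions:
 v(x) = C1*exp(-sqrt(3)*li(x))


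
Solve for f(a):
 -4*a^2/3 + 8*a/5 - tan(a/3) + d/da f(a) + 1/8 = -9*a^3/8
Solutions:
 f(a) = C1 - 9*a^4/32 + 4*a^3/9 - 4*a^2/5 - a/8 - 3*log(cos(a/3))


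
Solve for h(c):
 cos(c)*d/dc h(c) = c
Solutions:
 h(c) = C1 + Integral(c/cos(c), c)


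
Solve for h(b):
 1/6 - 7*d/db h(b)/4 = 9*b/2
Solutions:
 h(b) = C1 - 9*b^2/7 + 2*b/21


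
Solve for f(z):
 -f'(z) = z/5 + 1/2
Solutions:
 f(z) = C1 - z^2/10 - z/2


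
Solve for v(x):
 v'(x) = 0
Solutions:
 v(x) = C1


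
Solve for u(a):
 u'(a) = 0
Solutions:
 u(a) = C1


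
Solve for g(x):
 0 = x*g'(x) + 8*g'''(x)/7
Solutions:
 g(x) = C1 + Integral(C2*airyai(-7^(1/3)*x/2) + C3*airybi(-7^(1/3)*x/2), x)


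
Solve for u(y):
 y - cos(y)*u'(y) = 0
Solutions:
 u(y) = C1 + Integral(y/cos(y), y)


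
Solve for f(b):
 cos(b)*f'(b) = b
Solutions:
 f(b) = C1 + Integral(b/cos(b), b)


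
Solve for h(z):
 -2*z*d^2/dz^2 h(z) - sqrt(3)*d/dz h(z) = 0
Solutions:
 h(z) = C1 + C2*z^(1 - sqrt(3)/2)


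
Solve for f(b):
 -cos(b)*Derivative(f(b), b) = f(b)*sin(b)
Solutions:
 f(b) = C1*cos(b)


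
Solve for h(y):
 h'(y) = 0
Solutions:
 h(y) = C1


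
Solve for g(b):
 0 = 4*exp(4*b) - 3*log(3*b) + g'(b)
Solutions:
 g(b) = C1 + 3*b*log(b) + 3*b*(-1 + log(3)) - exp(4*b)


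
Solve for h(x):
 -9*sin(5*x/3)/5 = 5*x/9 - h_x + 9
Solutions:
 h(x) = C1 + 5*x^2/18 + 9*x - 27*cos(5*x/3)/25


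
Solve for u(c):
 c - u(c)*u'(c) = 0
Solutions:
 u(c) = -sqrt(C1 + c^2)
 u(c) = sqrt(C1 + c^2)


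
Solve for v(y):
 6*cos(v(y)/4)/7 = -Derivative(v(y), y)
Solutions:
 6*y/7 - 2*log(sin(v(y)/4) - 1) + 2*log(sin(v(y)/4) + 1) = C1


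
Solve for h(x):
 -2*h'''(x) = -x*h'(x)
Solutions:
 h(x) = C1 + Integral(C2*airyai(2^(2/3)*x/2) + C3*airybi(2^(2/3)*x/2), x)


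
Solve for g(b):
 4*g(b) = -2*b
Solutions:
 g(b) = -b/2


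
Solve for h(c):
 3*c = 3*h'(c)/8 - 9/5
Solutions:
 h(c) = C1 + 4*c^2 + 24*c/5


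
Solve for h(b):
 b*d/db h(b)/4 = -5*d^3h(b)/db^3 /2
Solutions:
 h(b) = C1 + Integral(C2*airyai(-10^(2/3)*b/10) + C3*airybi(-10^(2/3)*b/10), b)


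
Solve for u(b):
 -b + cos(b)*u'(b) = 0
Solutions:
 u(b) = C1 + Integral(b/cos(b), b)


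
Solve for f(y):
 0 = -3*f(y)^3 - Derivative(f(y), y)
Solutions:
 f(y) = -sqrt(2)*sqrt(-1/(C1 - 3*y))/2
 f(y) = sqrt(2)*sqrt(-1/(C1 - 3*y))/2


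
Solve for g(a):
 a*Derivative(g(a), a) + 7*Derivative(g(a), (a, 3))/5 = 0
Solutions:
 g(a) = C1 + Integral(C2*airyai(-5^(1/3)*7^(2/3)*a/7) + C3*airybi(-5^(1/3)*7^(2/3)*a/7), a)


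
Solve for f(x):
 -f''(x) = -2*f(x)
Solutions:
 f(x) = C1*exp(-sqrt(2)*x) + C2*exp(sqrt(2)*x)


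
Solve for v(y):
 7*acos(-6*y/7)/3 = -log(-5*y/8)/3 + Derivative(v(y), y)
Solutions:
 v(y) = C1 + y*log(-y)/3 + 7*y*acos(-6*y/7)/3 - y*log(2) - y/3 + y*log(5)/3 + 7*sqrt(49 - 36*y^2)/18


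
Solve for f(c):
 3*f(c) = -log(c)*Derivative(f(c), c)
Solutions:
 f(c) = C1*exp(-3*li(c))


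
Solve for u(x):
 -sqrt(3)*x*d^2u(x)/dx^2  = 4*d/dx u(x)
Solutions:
 u(x) = C1 + C2*x^(1 - 4*sqrt(3)/3)


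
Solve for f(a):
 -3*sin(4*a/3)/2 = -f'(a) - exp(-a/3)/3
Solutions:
 f(a) = C1 - 9*cos(4*a/3)/8 + exp(-a/3)


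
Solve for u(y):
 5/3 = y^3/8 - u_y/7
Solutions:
 u(y) = C1 + 7*y^4/32 - 35*y/3


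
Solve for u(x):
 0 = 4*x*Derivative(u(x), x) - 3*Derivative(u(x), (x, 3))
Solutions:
 u(x) = C1 + Integral(C2*airyai(6^(2/3)*x/3) + C3*airybi(6^(2/3)*x/3), x)


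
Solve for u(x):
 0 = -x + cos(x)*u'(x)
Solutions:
 u(x) = C1 + Integral(x/cos(x), x)


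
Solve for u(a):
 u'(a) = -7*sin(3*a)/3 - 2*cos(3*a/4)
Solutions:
 u(a) = C1 - 8*sin(3*a/4)/3 + 7*cos(3*a)/9


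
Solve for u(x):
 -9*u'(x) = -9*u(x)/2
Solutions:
 u(x) = C1*exp(x/2)


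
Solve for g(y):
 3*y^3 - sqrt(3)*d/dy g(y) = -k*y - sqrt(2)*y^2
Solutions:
 g(y) = C1 + sqrt(3)*k*y^2/6 + sqrt(3)*y^4/4 + sqrt(6)*y^3/9


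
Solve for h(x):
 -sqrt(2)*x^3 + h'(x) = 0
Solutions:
 h(x) = C1 + sqrt(2)*x^4/4


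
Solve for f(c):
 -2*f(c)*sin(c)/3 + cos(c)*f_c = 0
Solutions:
 f(c) = C1/cos(c)^(2/3)


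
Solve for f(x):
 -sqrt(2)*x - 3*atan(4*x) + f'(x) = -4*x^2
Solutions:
 f(x) = C1 - 4*x^3/3 + sqrt(2)*x^2/2 + 3*x*atan(4*x) - 3*log(16*x^2 + 1)/8


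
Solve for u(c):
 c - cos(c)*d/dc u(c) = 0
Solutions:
 u(c) = C1 + Integral(c/cos(c), c)


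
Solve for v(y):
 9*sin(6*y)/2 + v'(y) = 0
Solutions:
 v(y) = C1 + 3*cos(6*y)/4


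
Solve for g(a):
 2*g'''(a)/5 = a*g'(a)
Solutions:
 g(a) = C1 + Integral(C2*airyai(2^(2/3)*5^(1/3)*a/2) + C3*airybi(2^(2/3)*5^(1/3)*a/2), a)


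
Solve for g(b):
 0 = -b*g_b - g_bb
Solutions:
 g(b) = C1 + C2*erf(sqrt(2)*b/2)


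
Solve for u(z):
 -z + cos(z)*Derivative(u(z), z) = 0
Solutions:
 u(z) = C1 + Integral(z/cos(z), z)


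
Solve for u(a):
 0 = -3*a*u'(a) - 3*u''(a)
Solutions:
 u(a) = C1 + C2*erf(sqrt(2)*a/2)


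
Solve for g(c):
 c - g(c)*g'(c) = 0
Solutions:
 g(c) = -sqrt(C1 + c^2)
 g(c) = sqrt(C1 + c^2)


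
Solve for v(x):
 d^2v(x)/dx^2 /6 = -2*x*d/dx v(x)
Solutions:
 v(x) = C1 + C2*erf(sqrt(6)*x)


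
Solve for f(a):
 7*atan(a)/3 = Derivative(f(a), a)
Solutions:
 f(a) = C1 + 7*a*atan(a)/3 - 7*log(a^2 + 1)/6


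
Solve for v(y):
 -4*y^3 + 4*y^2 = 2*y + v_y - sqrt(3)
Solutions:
 v(y) = C1 - y^4 + 4*y^3/3 - y^2 + sqrt(3)*y


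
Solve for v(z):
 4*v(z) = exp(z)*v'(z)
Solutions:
 v(z) = C1*exp(-4*exp(-z))


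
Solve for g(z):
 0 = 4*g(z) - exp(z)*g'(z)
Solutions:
 g(z) = C1*exp(-4*exp(-z))


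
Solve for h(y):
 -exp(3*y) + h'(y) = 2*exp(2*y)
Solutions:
 h(y) = C1 + exp(3*y)/3 + exp(2*y)


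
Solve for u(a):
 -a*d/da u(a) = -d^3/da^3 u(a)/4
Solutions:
 u(a) = C1 + Integral(C2*airyai(2^(2/3)*a) + C3*airybi(2^(2/3)*a), a)


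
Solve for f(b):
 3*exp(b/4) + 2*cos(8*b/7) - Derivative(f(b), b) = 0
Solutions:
 f(b) = C1 + 12*exp(b/4) + 7*sin(8*b/7)/4


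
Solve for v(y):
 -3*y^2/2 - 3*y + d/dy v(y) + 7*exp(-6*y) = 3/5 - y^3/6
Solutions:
 v(y) = C1 - y^4/24 + y^3/2 + 3*y^2/2 + 3*y/5 + 7*exp(-6*y)/6


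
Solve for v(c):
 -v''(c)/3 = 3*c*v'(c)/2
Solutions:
 v(c) = C1 + C2*erf(3*c/2)


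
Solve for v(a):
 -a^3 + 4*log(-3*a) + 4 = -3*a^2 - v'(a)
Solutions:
 v(a) = C1 + a^4/4 - a^3 - 4*a*log(-a) - 4*a*log(3)


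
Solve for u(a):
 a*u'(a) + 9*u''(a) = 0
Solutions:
 u(a) = C1 + C2*erf(sqrt(2)*a/6)


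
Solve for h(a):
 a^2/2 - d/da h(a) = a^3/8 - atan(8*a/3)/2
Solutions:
 h(a) = C1 - a^4/32 + a^3/6 + a*atan(8*a/3)/2 - 3*log(64*a^2 + 9)/32


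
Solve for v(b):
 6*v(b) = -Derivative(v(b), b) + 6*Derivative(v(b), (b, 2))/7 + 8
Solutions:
 v(b) = C1*exp(b*(7 - sqrt(1057))/12) + C2*exp(b*(7 + sqrt(1057))/12) + 4/3


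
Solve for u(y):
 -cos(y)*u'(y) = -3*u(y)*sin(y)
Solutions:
 u(y) = C1/cos(y)^3


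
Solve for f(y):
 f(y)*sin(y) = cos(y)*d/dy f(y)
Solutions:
 f(y) = C1/cos(y)


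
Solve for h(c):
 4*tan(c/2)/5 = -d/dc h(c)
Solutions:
 h(c) = C1 + 8*log(cos(c/2))/5


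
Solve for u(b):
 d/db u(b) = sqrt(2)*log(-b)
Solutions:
 u(b) = C1 + sqrt(2)*b*log(-b) - sqrt(2)*b


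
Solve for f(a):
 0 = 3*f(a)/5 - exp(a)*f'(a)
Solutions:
 f(a) = C1*exp(-3*exp(-a)/5)


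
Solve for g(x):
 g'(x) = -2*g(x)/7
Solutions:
 g(x) = C1*exp(-2*x/7)


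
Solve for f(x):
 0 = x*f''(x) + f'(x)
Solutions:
 f(x) = C1 + C2*log(x)


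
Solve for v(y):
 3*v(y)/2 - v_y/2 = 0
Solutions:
 v(y) = C1*exp(3*y)


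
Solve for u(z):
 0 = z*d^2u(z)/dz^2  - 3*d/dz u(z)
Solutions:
 u(z) = C1 + C2*z^4


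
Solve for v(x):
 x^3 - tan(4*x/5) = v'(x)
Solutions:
 v(x) = C1 + x^4/4 + 5*log(cos(4*x/5))/4


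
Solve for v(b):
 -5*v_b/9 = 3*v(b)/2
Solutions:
 v(b) = C1*exp(-27*b/10)


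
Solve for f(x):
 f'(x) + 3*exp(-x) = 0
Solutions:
 f(x) = C1 + 3*exp(-x)


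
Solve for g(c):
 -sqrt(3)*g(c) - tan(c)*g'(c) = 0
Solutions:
 g(c) = C1/sin(c)^(sqrt(3))


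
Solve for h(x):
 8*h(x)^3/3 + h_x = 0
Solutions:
 h(x) = -sqrt(6)*sqrt(-1/(C1 - 8*x))/2
 h(x) = sqrt(6)*sqrt(-1/(C1 - 8*x))/2


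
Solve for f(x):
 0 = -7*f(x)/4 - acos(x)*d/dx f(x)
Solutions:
 f(x) = C1*exp(-7*Integral(1/acos(x), x)/4)


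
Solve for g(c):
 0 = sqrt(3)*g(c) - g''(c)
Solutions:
 g(c) = C1*exp(-3^(1/4)*c) + C2*exp(3^(1/4)*c)


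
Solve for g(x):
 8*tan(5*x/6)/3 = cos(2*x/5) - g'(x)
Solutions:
 g(x) = C1 + 16*log(cos(5*x/6))/5 + 5*sin(2*x/5)/2


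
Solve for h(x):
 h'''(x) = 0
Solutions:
 h(x) = C1 + C2*x + C3*x^2


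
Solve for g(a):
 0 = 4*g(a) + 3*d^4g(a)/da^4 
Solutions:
 g(a) = (C1*sin(3^(3/4)*a/3) + C2*cos(3^(3/4)*a/3))*exp(-3^(3/4)*a/3) + (C3*sin(3^(3/4)*a/3) + C4*cos(3^(3/4)*a/3))*exp(3^(3/4)*a/3)


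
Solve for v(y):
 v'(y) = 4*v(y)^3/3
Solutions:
 v(y) = -sqrt(6)*sqrt(-1/(C1 + 4*y))/2
 v(y) = sqrt(6)*sqrt(-1/(C1 + 4*y))/2


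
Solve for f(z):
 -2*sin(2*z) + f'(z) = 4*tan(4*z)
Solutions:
 f(z) = C1 - log(cos(4*z)) - cos(2*z)


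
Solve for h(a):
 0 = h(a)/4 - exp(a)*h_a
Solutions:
 h(a) = C1*exp(-exp(-a)/4)


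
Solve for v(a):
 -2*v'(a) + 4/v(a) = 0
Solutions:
 v(a) = -sqrt(C1 + 4*a)
 v(a) = sqrt(C1 + 4*a)


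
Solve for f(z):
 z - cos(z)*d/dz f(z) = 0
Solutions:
 f(z) = C1 + Integral(z/cos(z), z)


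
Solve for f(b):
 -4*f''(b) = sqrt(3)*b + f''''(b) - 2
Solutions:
 f(b) = C1 + C2*b + C3*sin(2*b) + C4*cos(2*b) - sqrt(3)*b^3/24 + b^2/4


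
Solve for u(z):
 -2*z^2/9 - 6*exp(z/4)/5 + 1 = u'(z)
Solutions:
 u(z) = C1 - 2*z^3/27 + z - 24*exp(z/4)/5


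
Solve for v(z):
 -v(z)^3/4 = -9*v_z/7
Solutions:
 v(z) = -3*sqrt(2)*sqrt(-1/(C1 + 7*z))
 v(z) = 3*sqrt(2)*sqrt(-1/(C1 + 7*z))


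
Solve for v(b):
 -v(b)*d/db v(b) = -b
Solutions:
 v(b) = -sqrt(C1 + b^2)
 v(b) = sqrt(C1 + b^2)


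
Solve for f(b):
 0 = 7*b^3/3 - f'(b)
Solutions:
 f(b) = C1 + 7*b^4/12


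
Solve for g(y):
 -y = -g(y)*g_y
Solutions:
 g(y) = -sqrt(C1 + y^2)
 g(y) = sqrt(C1 + y^2)


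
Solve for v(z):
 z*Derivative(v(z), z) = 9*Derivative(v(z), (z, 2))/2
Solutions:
 v(z) = C1 + C2*erfi(z/3)


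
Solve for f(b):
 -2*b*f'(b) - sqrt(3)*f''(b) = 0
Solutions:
 f(b) = C1 + C2*erf(3^(3/4)*b/3)


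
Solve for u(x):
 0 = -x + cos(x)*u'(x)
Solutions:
 u(x) = C1 + Integral(x/cos(x), x)


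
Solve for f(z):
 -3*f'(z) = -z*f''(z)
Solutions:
 f(z) = C1 + C2*z^4


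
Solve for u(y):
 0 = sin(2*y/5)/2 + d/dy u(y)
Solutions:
 u(y) = C1 + 5*cos(2*y/5)/4


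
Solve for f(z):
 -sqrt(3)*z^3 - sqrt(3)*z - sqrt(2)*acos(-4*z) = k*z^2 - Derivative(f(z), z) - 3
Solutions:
 f(z) = C1 + k*z^3/3 + sqrt(3)*z^4/4 + sqrt(3)*z^2/2 - 3*z + sqrt(2)*(z*acos(-4*z) + sqrt(1 - 16*z^2)/4)


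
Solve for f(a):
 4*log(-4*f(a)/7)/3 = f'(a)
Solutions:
 -3*Integral(1/(log(-_y) - log(7) + 2*log(2)), (_y, f(a)))/4 = C1 - a


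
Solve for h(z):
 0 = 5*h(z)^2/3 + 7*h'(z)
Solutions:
 h(z) = 21/(C1 + 5*z)


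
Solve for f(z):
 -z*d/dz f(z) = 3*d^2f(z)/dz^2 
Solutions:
 f(z) = C1 + C2*erf(sqrt(6)*z/6)


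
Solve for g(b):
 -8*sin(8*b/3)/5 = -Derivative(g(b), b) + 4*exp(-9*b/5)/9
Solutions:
 g(b) = C1 - 3*cos(8*b/3)/5 - 20*exp(-9*b/5)/81


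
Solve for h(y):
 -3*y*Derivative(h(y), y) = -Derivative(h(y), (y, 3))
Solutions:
 h(y) = C1 + Integral(C2*airyai(3^(1/3)*y) + C3*airybi(3^(1/3)*y), y)


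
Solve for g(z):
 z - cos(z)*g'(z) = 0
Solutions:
 g(z) = C1 + Integral(z/cos(z), z)


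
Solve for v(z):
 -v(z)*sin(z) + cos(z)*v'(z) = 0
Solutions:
 v(z) = C1/cos(z)


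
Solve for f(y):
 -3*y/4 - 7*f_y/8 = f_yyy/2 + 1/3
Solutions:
 f(y) = C1 + C2*sin(sqrt(7)*y/2) + C3*cos(sqrt(7)*y/2) - 3*y^2/7 - 8*y/21


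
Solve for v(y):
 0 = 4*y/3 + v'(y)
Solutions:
 v(y) = C1 - 2*y^2/3


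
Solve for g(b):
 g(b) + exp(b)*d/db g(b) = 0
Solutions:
 g(b) = C1*exp(exp(-b))


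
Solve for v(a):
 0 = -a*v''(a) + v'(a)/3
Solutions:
 v(a) = C1 + C2*a^(4/3)


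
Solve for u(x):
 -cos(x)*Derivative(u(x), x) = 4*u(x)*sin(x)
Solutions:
 u(x) = C1*cos(x)^4


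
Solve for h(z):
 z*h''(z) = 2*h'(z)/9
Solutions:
 h(z) = C1 + C2*z^(11/9)


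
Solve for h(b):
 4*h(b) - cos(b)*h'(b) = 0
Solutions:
 h(b) = C1*(sin(b)^2 + 2*sin(b) + 1)/(sin(b)^2 - 2*sin(b) + 1)


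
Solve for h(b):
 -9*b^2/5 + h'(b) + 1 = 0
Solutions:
 h(b) = C1 + 3*b^3/5 - b


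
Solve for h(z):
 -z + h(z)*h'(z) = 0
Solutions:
 h(z) = -sqrt(C1 + z^2)
 h(z) = sqrt(C1 + z^2)


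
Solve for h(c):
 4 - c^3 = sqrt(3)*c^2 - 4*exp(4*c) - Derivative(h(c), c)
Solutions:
 h(c) = C1 + c^4/4 + sqrt(3)*c^3/3 - 4*c - exp(4*c)


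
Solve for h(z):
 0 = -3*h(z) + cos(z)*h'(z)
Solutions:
 h(z) = C1*(sin(z) + 1)^(3/2)/(sin(z) - 1)^(3/2)


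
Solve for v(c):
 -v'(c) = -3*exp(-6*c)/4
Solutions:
 v(c) = C1 - exp(-6*c)/8


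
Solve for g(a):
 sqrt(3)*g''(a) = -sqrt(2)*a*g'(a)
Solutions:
 g(a) = C1 + C2*erf(6^(3/4)*a/6)


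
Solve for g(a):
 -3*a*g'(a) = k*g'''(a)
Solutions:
 g(a) = C1 + Integral(C2*airyai(3^(1/3)*a*(-1/k)^(1/3)) + C3*airybi(3^(1/3)*a*(-1/k)^(1/3)), a)


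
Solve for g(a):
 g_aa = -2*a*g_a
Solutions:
 g(a) = C1 + C2*erf(a)


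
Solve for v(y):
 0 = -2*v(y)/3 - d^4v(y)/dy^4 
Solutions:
 v(y) = (C1*sin(6^(3/4)*y/6) + C2*cos(6^(3/4)*y/6))*exp(-6^(3/4)*y/6) + (C3*sin(6^(3/4)*y/6) + C4*cos(6^(3/4)*y/6))*exp(6^(3/4)*y/6)


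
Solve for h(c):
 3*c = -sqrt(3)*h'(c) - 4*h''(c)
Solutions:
 h(c) = C1 + C2*exp(-sqrt(3)*c/4) - sqrt(3)*c^2/2 + 4*c


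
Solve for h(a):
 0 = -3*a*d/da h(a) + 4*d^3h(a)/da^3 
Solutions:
 h(a) = C1 + Integral(C2*airyai(6^(1/3)*a/2) + C3*airybi(6^(1/3)*a/2), a)


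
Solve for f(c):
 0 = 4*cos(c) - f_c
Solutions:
 f(c) = C1 + 4*sin(c)


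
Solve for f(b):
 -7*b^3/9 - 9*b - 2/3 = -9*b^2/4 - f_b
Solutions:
 f(b) = C1 + 7*b^4/36 - 3*b^3/4 + 9*b^2/2 + 2*b/3


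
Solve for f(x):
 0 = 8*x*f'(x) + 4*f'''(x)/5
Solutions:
 f(x) = C1 + Integral(C2*airyai(-10^(1/3)*x) + C3*airybi(-10^(1/3)*x), x)


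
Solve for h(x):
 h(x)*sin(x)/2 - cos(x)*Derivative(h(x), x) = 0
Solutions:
 h(x) = C1/sqrt(cos(x))


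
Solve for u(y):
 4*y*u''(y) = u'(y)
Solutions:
 u(y) = C1 + C2*y^(5/4)


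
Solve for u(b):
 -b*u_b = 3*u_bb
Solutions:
 u(b) = C1 + C2*erf(sqrt(6)*b/6)


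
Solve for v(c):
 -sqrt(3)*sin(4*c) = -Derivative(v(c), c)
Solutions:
 v(c) = C1 - sqrt(3)*cos(4*c)/4


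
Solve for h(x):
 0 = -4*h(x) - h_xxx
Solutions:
 h(x) = C3*exp(-2^(2/3)*x) + (C1*sin(2^(2/3)*sqrt(3)*x/2) + C2*cos(2^(2/3)*sqrt(3)*x/2))*exp(2^(2/3)*x/2)


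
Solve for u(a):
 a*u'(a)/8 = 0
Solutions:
 u(a) = C1


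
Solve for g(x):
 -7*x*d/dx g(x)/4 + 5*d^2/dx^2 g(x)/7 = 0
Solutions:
 g(x) = C1 + C2*erfi(7*sqrt(10)*x/20)


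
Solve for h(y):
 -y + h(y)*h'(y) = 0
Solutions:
 h(y) = -sqrt(C1 + y^2)
 h(y) = sqrt(C1 + y^2)


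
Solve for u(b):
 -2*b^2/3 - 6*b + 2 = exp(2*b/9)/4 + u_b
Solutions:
 u(b) = C1 - 2*b^3/9 - 3*b^2 + 2*b - 9*exp(2*b/9)/8


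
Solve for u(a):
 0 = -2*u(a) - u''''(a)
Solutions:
 u(a) = (C1*sin(2^(3/4)*a/2) + C2*cos(2^(3/4)*a/2))*exp(-2^(3/4)*a/2) + (C3*sin(2^(3/4)*a/2) + C4*cos(2^(3/4)*a/2))*exp(2^(3/4)*a/2)


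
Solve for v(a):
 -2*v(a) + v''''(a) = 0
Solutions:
 v(a) = C1*exp(-2^(1/4)*a) + C2*exp(2^(1/4)*a) + C3*sin(2^(1/4)*a) + C4*cos(2^(1/4)*a)
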